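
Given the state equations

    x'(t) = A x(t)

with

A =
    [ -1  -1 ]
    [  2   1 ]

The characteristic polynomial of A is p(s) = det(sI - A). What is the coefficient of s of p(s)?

For a 2×2 matrix, det(sI - A) = s^2 - (tr A)s + det A.
tr A = 0, det A = 1.
So p(s) = s^2 + 1.
The coefficient of s is 0.

0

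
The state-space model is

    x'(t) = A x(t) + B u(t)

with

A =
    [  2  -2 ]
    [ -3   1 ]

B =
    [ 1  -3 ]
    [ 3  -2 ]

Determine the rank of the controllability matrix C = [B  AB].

2

AB = [[-4, -2], [0, 7]]
Controllability matrix C = [B  AB] = [[1, -3, -4, -2], [3, -2, 0, 7]]
Take the 2×2 submatrix of C formed by columns 1, 2: [[1, -3], [3, -2]]. Its determinant is 1·(-2) - (-3)·3 = -2 - (-9) = 7 ≠ 0.
So rank(C) ≥ 2; since C has 2 rows, rank(C) = 2.
rank(C) = 2 = n, so the pair (A, B) is completely controllable.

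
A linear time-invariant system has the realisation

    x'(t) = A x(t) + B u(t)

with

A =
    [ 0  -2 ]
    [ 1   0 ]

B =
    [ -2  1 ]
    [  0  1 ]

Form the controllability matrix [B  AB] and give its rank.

AB = [[0, -2], [-2, 1]]
Controllability matrix C = [B  AB] = [[-2, 1, 0, -2], [0, 1, -2, 1]]
Take the 2×2 submatrix of C formed by columns 1, 2: [[-2, 1], [0, 1]]. Its determinant is (-2)·1 - 1·0 = -2 - 0 = -2 ≠ 0.
So rank(C) ≥ 2; since C has 2 rows, rank(C) = 2.
rank(C) = 2 = n, so the pair (A, B) is completely controllable.

2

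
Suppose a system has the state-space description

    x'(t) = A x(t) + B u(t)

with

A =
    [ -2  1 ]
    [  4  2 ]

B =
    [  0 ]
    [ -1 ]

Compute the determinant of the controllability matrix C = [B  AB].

AB = [[-1], [-2]]
Controllability matrix C = [B  AB] = [[0, -1], [-1, -2]]
det(C) = 0·(-2) - (-1)·(-1) = 0 - 1 = -1
Since det(C) ≠ 0, rank(C) = 2 and the system is completely controllable.

-1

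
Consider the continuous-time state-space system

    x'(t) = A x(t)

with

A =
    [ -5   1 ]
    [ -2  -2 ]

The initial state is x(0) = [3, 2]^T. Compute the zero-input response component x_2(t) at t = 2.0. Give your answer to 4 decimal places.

det(sI - A) = s^2 - (tr A)s + det A, with tr A = (-5) + (-2) = -7 and det A = (-5)·(-2) - 1·(-2) = 10 - (-2) = 12.
So p(s) = det(sI - A) = s^2 + 7s + 12.
Factor s^2 + 7s + 12: two numbers with sum -7 and product 12 are -3 and -4, so s^2 + 7s + 12 = (s + 3)(s + 4).
Hence p(s) = (s + 3) (s + 4), with roots -4, -3.
The eigenvalues -4, -3 are distinct and real, so A is diagonalisable and x(t) = e^{At} x(0) = V diag(e^{λ_i t}) V^{-1} x(0), where the columns of V are the eigenvectors.
λ = -4: A - (-4)I = [[-1, 1], [-2, 2]]. Row 1 gives (-1)·v1 + 1·v2 = 0, so take v_1 = [-1, -1]^T.
λ = -3: A - (-3)I = [[-2, 1], [-2, 1]]. Row 1 gives (-2)·v1 + 1·v2 = 0, so take v_2 = [1, 2]^T.
V = [v_1 v_2] = [[-1, 1], [-1, 2]] has det V = -1, so V^{-1} = adj(V)/det V = [[-2, 1], [-1, 1]].
Modal coordinates z(0) = V^{-1} x(0): (-2)·3 + 1·2 = -4; (-1)·3 + 1·2 = -1; so z(0) = [-4, -1]^T.
x_2(t) = Σ_i (v_i)_2 · z_i(0) · e^{λ_i t} (row 2 of V times the modal terms).
x_2(2.0) = (-1)·(-4)·e^{-4·2.0} + 2·(-1)·e^{-3·2.0} = 4·0.000335 + (-2)·0.002479 = -0.0036.

-0.0036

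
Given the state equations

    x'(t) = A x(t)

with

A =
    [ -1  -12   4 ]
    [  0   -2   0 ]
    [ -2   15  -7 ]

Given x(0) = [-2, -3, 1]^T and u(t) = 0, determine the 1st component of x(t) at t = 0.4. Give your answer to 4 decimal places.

det(sI - A) = s^3 - (tr A)s^2 + (M11 + M22 + M33)s - det A, where Mii is the 2×2 principal minor of A obtained by deleting row i and column i.
tr A = (-1) + (-2) + (-7) = -10; M11 = (-2)·(-7) - 0·15 = 14 - 0 = 14; M22 = (-1)·(-7) - 4·(-2) = 7 - (-8) = 15; M33 = (-1)·(-2) - (-12)·0 = 2 - 0 = 2; sum of minors = 31.
det A = (-1)·((-2)·(-7) - 0·15) - (-12)·(0·(-7) - 0·(-2)) + 4·(0·15 - (-2)·(-2)) = (-1)·14 - (-12)·0 + 4·(-4) = -30.
So p(s) = det(sI - A) = s^3 + 10s^2 + 31s + 30.
Rational-root test: any integer root divides 30. Testing small divisors, s = -2 works: p(-2) = -8 + 40 + (-62) + 30 = 0, so (s + 2) is a factor.
Dividing, p(s) = (s + 2)(s^2 + 8s + 15).
Factor s^2 + 8s + 15: two numbers with sum -8 and product 15 are -3 and -5, so s^2 + 8s + 15 = (s + 3)(s + 5).
Hence p(s) = (s + 2) (s + 3) (s + 5), with roots -5, -3, -2.
The eigenvalues -5, -3, -2 are distinct and real, so A is diagonalisable and x(t) = e^{At} x(0) = V diag(e^{λ_i t}) V^{-1} x(0), where the columns of V are the eigenvectors.
λ = -5: A - (-5)I = [[4, -12, 4], [0, 3, 0], [-2, 15, -2]]. v must be orthogonal to every row; (row 1) × (row 2) = [-12, 0, 12], so take v_1 = [-1, 0, 1]^T.
λ = -3: A - (-3)I = [[2, -12, 4], [0, 1, 0], [-2, 15, -4]]. v must be orthogonal to every row; (row 1) × (row 2) = [-4, 0, 2], so take v_2 = [-2, 0, 1]^T.
λ = -2: A - (-2)I = [[1, -12, 4], [0, 0, 0], [-2, 15, -5]]. v must be orthogonal to every row; (row 1) × (row 3) = [0, -3, -9], so take v_3 = [0, 1, 3]^T.
V = [v_1 v_2 v_3] = [[-1, -2, 0], [0, 0, 1], [1, 1, 3]] has det V = -1, so V^{-1} = adj(V)/det V = [[1, -6, 2], [-1, 3, -1], [0, 1, 0]].
Modal coordinates z(0) = V^{-1} x(0): 1·(-2) + (-6)·(-3) + 2·1 = 18; (-1)·(-2) + 3·(-3) + (-1)·1 = -8; 0·(-2) + 1·(-3) + 0·1 = -3; so z(0) = [18, -8, -3]^T.
x_1(t) = Σ_i (v_i)_1 · z_i(0) · e^{λ_i t} (row 1 of V times the modal terms).
x_1(0.4) = (-1)·18·e^{-5·0.4} + (-2)·(-8)·e^{-3·0.4} + 0·(-3)·e^{-2·0.4} = (-18)·0.135335 + 16·0.301194 + 0·0.449329 = 2.3831.

2.3831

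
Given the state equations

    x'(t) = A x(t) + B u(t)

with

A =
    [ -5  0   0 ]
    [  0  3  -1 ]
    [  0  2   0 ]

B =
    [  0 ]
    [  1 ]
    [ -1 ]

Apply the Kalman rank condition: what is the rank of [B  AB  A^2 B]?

2

AB = [[0], [4], [2]]
A^2B = [[0], [10], [8]]
Controllability matrix C = [B  AB  A^2B] = [[0, 0, 0], [1, 4, 10], [-1, 2, 8]]
Row 1 of C is identically zero, so rank(C) ≤ 2.
The 2×2 minor from rows 2, 3, columns 1, 2 is 1·2 - 4·(-1) = 2 - (-4) = 6 ≠ 0, so rank(C) = 2.
rank(C) = 2 < n = 3, so the pair (A, B) is not completely controllable.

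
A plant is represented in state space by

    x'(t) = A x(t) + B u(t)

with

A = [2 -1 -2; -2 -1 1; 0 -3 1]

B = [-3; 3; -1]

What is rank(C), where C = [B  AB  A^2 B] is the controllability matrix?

3

AB = [[-7], [2], [-10]]
A^2B = [[4], [2], [-16]]
Controllability matrix C = [B  AB  A^2B] = [[-3, -7, 4], [3, 2, 2], [-1, -10, -16]]
det(C) = (-3)·(2·(-16) - 2·(-10)) - (-7)·(3·(-16) - 2·(-1)) + 4·(3·(-10) - 2·(-1)) = (-3)·(-12) - (-7)·(-46) + 4·(-28) = -398 ≠ 0, so rank(C) = 3.
rank(C) = 3 = n, so the pair (A, B) is completely controllable.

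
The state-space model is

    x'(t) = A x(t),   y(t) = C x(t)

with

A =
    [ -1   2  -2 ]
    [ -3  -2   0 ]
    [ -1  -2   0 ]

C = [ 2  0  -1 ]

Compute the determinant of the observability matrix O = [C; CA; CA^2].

CA = [[-1, 6, -4]]
CA^2 = [[-13, -6, 2]]
Observability matrix O = [C; CA; CA^2] = [[2, 0, -1], [-1, 6, -4], [-13, -6, 2]]
Expanding along the first row, det(O) = 2·(6·2 - (-4)·(-6)) - 0·((-1)·2 - (-4)·(-13)) + (-1)·((-1)·(-6) - 6·(-13)) = 2·(-12) - 0·(-54) + (-1)·84 = -108
Since det(O) ≠ 0, rank(O) = 3 and the system is completely observable.

-108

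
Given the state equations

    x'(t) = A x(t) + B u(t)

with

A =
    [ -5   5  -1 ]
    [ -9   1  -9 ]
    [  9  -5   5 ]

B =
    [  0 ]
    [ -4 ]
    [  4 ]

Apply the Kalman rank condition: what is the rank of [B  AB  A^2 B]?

2

AB = [[-24], [-40], [40]]
A^2B = [[-120], [-184], [184]]
Controllability matrix C = [B  AB  A^2B] = [[0, -24, -120], [-4, -40, -184], [4, 40, 184]]
The rows r1, r2, r3 of C are linearly dependent: r2 + r3 = 0 (check each entry), so rank(C) ≤ 2.
The 2×2 minor from rows 1, 2, columns 1, 2 is 0·(-40) - (-24)·(-4) = 0 - 96 = -96 ≠ 0, so rank(C) = 2.
rank(C) = 2 < n = 3, so the pair (A, B) is not completely controllable.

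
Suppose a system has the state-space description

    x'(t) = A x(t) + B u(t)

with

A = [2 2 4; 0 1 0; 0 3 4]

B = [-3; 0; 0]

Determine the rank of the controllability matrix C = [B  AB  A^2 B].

1

AB = [[-6], [0], [0]]
A^2B = [[-12], [0], [0]]
Controllability matrix C = [B  AB  A^2B] = [[-3, -6, -12], [0, 0, 0], [0, 0, 0]]
Every column of C is a scalar multiple of column 1 = [-3, 0, 0] (multipliers 1, 2, 4), so the columns span a one-dimensional space.
C ≠ 0, hence rank(C) = 1.
rank(C) = 1 < n = 3, so the pair (A, B) is not completely controllable.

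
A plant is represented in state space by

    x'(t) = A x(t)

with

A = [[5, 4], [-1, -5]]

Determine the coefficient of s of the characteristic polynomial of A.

0

For a 2×2 matrix, det(sI - A) = s^2 - (tr A)s + det A.
tr A = 0, det A = -21.
So p(s) = s^2 - 21.
The coefficient of s is 0.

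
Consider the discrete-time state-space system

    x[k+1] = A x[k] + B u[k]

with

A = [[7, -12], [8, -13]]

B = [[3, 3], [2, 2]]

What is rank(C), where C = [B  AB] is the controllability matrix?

1

AB = [[-3, -3], [-2, -2]]
Controllability matrix C = [B  AB] = [[3, 3, -3, -3], [2, 2, -2, -2]]
Every column of C is a scalar multiple of column 1 = [3, 2] (multipliers 1, 1, -1, -1), so the columns span a one-dimensional space.
C ≠ 0, hence rank(C) = 1.
rank(C) = 1 < n = 2, so the pair (A, B) is not completely controllable.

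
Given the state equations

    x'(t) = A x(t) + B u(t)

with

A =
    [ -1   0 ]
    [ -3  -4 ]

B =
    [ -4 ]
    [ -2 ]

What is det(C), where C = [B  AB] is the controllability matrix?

-72

AB = [[4], [20]]
Controllability matrix C = [B  AB] = [[-4, 4], [-2, 20]]
det(C) = (-4)·20 - 4·(-2) = -80 - (-8) = -72
Since det(C) ≠ 0, rank(C) = 2 and the system is completely controllable.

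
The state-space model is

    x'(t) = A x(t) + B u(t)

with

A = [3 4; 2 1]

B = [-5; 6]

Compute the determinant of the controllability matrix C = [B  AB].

AB = [[9], [-4]]
Controllability matrix C = [B  AB] = [[-5, 9], [6, -4]]
det(C) = (-5)·(-4) - 9·6 = 20 - 54 = -34
Since det(C) ≠ 0, rank(C) = 2 and the system is completely controllable.

-34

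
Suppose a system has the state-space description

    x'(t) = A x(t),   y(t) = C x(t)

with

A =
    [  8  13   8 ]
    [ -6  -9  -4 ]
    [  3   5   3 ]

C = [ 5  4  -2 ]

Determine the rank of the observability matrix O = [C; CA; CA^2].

2

CA = [[10, 19, 18]]
CA^2 = [[20, 49, 58]]
Observability matrix O = [C; CA; CA^2] = [[5, 4, -2], [10, 19, 18], [20, 49, 58]]
The columns c1, c2, c3 of O are linearly dependent: 2·c1 - 2·c2 + c3 = 0 (check each entry), so rank(O) ≤ 2.
The 2×2 minor from rows 1, 2, columns 1, 2 is 5·19 - 4·10 = 95 - 40 = 55 ≠ 0, so rank(O) = 2.
rank(O) = 2 < n = 3, so the pair (A, C) is not completely observable.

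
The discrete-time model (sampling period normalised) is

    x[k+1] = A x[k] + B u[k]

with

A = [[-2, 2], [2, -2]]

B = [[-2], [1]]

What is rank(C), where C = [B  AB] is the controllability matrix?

2

AB = [[6], [-6]]
Controllability matrix C = [B  AB] = [[-2, 6], [1, -6]]
det(C) = (-2)·(-6) - 6·1 = 12 - 6 = 6 ≠ 0, so rank(C) = 2.
rank(C) = 2 = n, so the pair (A, B) is completely controllable.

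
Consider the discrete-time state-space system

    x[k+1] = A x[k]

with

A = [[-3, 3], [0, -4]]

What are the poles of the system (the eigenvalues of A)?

-4, -3

det(zI - A) = z^2 - (tr A)z + det A, with tr A = (-3) + (-4) = -7 and det A = (-3)·(-4) - 3·0 = 12 - 0 = 12.
So p(z) = det(zI - A) = z^2 + 7z + 12.
Factor z^2 + 7z + 12: two numbers with sum -7 and product 12 are -3 and -4, so z^2 + 7z + 12 = (z + 3)(z + 4).
Hence p(z) = (z + 3) (z + 4), with roots -4, -3.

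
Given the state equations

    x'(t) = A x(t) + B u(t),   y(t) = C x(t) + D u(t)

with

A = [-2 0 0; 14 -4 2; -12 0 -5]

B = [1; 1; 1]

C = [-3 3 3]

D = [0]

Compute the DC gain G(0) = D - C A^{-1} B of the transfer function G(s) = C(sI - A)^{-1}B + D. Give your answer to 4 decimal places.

0.0000

G(0) = C(-A)^{-1}B + D = -C A^{-1} B + D.
det A = -40, so A^{-1} = (1/-40)·adj(A) = [[-1/2, 0, 0], [-23/20, -1/4, -1/10], [6/5, 0, -1/5]]
A^{-1} B = [-1/2, -3/2, 1]^T
C A^{-1} B = 0
G(0) = D - C A^{-1} B = 0 - (0) = 0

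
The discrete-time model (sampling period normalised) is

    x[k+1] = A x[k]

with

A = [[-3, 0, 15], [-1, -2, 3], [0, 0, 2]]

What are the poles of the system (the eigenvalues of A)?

-3, -2, 2

det(zI - A) = z^3 - (tr A)z^2 + (M11 + M22 + M33)z - det A, where Mii is the 2×2 principal minor of A obtained by deleting row i and column i.
tr A = (-3) + (-2) + 2 = -3; M11 = (-2)·2 - 3·0 = -4 - 0 = -4; M22 = (-3)·2 - 15·0 = -6 - 0 = -6; M33 = (-3)·(-2) - 0·(-1) = 6 - 0 = 6; sum of minors = -4.
det A = (-3)·((-2)·2 - 3·0) - 0·((-1)·2 - 3·0) + 15·((-1)·0 - (-2)·0) = (-3)·(-4) - 0·(-2) + 15·0 = 12.
So p(z) = det(zI - A) = z^3 + 3z^2 - 4z - 12.
Rational-root test: any integer root divides -12. Testing small divisors, z = -2 works: p(-2) = -8 + 12 + 8 + (-12) = 0, so (z + 2) is a factor.
Dividing, p(z) = (z + 2)(z^2 + z - 6).
Factor z^2 + z - 6: two numbers with sum -1 and product -6 are 2 and -3, so z^2 + z - 6 = (z - 2)(z + 3).
Hence p(z) = (z - 2) (z + 2) (z + 3), with roots -3, -2, 2.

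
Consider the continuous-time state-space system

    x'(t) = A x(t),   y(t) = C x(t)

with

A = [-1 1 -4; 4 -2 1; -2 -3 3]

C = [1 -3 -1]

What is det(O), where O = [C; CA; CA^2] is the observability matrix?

2267

CA = [[-11, 10, -10]]
CA^2 = [[71, -1, 24]]
Observability matrix O = [C; CA; CA^2] = [[1, -3, -1], [-11, 10, -10], [71, -1, 24]]
Expanding along the first row, det(O) = 1·(10·24 - (-10)·(-1)) - (-3)·((-11)·24 - (-10)·71) + (-1)·((-11)·(-1) - 10·71) = 1·230 - (-3)·446 + (-1)·(-699) = 2267
Since det(O) ≠ 0, rank(O) = 3 and the system is completely observable.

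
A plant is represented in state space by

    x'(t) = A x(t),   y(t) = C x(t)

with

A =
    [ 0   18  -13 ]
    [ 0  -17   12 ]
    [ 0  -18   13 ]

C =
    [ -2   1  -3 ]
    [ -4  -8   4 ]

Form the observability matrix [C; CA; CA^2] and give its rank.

2

CA = [[0, 1, -1], [0, -8, 8]]
CA^2 = [[0, 1, -1], [0, -8, 8]]
Observability matrix O = [C; CA; CA^2] = [[-2, 1, -3], [-4, -8, 4], [0, 1, -1], [0, -8, 8], [0, 1, -1], [0, -8, 8]]
The columns c1, c2, c3 of O are linearly dependent: -c1 + c2 + c3 = 0 (check each entry), so rank(O) ≤ 2.
The 2×2 minor from rows 1, 2, columns 1, 2 is (-2)·(-8) - 1·(-4) = 16 - (-4) = 20 ≠ 0, so rank(O) = 2.
rank(O) = 2 < n = 3, so the pair (A, C) is not completely observable.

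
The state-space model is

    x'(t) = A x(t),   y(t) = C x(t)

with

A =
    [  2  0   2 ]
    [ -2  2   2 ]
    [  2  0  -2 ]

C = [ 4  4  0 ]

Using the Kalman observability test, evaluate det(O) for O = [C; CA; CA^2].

CA = [[0, 8, 16]]
CA^2 = [[16, 16, -16]]
Observability matrix O = [C; CA; CA^2] = [[4, 4, 0], [0, 8, 16], [16, 16, -16]]
Expanding along the first row, det(O) = 4·(8·(-16) - 16·16) - 4·(0·(-16) - 16·16) + 0·(0·16 - 8·16) = 4·(-384) - 4·(-256) + 0·(-128) = -512
Since det(O) ≠ 0, rank(O) = 3 and the system is completely observable.

-512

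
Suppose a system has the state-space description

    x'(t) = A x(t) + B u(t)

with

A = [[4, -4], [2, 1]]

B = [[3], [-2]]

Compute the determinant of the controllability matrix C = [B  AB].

52

AB = [[20], [4]]
Controllability matrix C = [B  AB] = [[3, 20], [-2, 4]]
det(C) = 3·4 - 20·(-2) = 12 - (-40) = 52
Since det(C) ≠ 0, rank(C) = 2 and the system is completely controllable.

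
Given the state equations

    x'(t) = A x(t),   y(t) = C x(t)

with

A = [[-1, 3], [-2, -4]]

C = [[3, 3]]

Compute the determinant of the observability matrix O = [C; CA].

18

CA = [[-9, -3]]
Observability matrix O = [C; CA] = [[3, 3], [-9, -3]]
det(O) = 3·(-3) - 3·(-9) = -9 - (-27) = 18
Since det(O) ≠ 0, rank(O) = 2 and the system is completely observable.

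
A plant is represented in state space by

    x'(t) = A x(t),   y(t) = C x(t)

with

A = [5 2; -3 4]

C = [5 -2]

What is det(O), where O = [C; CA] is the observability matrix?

CA = [[31, 2]]
Observability matrix O = [C; CA] = [[5, -2], [31, 2]]
det(O) = 5·2 - (-2)·31 = 10 - (-62) = 72
Since det(O) ≠ 0, rank(O) = 2 and the system is completely observable.

72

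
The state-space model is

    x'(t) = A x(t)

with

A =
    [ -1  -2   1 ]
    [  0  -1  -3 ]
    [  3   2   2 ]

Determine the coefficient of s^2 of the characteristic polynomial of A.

0

Expand det(sI - A) for the 3×3 matrix.
p(s) = s^3 - 17.
(Check: constant term = det(-A) = (-1)^3 det A = -17; coefficient of s^2 = -tr A = 0.)
The coefficient of s^2 is 0.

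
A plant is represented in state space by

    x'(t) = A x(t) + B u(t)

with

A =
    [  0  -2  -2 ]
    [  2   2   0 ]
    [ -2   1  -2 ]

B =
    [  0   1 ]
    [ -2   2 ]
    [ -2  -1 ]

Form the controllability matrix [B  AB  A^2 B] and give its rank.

3

AB = [[8, -2], [-4, 6], [2, 2]]
A^2B = [[4, -16], [8, 8], [-24, 6]]
Controllability matrix C = [B  AB  A^2B] = [[0, 1, 8, -2, 4, -16], [-2, 2, -4, 6, 8, 8], [-2, -1, 2, 2, -24, 6]]
Take the 3×3 submatrix of C formed by columns 1, 2, 3: [[0, 1, 8], [-2, 2, -4], [-2, -1, 2]]. Its determinant is 0·(2·2 - (-4)·(-1)) - 1·((-2)·2 - (-4)·(-2)) + 8·((-2)·(-1) - 2·(-2)) = 0·0 - 1·(-12) + 8·6 = 60 ≠ 0.
So rank(C) ≥ 3; since C has 3 rows, rank(C) = 3.
rank(C) = 3 = n, so the pair (A, B) is completely controllable.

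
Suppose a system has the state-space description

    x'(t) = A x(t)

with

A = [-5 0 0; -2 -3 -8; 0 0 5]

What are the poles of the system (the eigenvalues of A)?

-5, -3, 5

det(sI - A) = s^3 - (tr A)s^2 + (M11 + M22 + M33)s - det A, where Mii is the 2×2 principal minor of A obtained by deleting row i and column i.
tr A = (-5) + (-3) + 5 = -3; M11 = (-3)·5 - (-8)·0 = -15 - 0 = -15; M22 = (-5)·5 - 0·0 = -25 - 0 = -25; M33 = (-5)·(-3) - 0·(-2) = 15 - 0 = 15; sum of minors = -25.
det A = (-5)·((-3)·5 - (-8)·0) - 0·((-2)·5 - (-8)·0) + 0·((-2)·0 - (-3)·0) = (-5)·(-15) - 0·(-10) + 0·0 = 75.
So p(s) = det(sI - A) = s^3 + 3s^2 - 25s - 75.
Rational-root test: any integer root divides -75. Testing small divisors, s = -3 works: p(-3) = -27 + 27 + 75 + (-75) = 0, so (s + 3) is a factor.
Dividing, p(s) = (s + 3)(s^2 - 25).
Factor s^2 - 25: two numbers with sum 0 and product -25 are 5 and -5, so s^2 - 25 = (s - 5)(s + 5).
Hence p(s) = (s - 5) (s + 3) (s + 5), with roots -5, -3, 5.
At least one eigenvalue has non-negative real part, so the system is not asymptotically stable.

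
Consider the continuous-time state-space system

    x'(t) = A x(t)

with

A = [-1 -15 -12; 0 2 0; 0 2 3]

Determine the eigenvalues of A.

det(sI - A) = s^3 - (tr A)s^2 + (M11 + M22 + M33)s - det A, where Mii is the 2×2 principal minor of A obtained by deleting row i and column i.
tr A = (-1) + 2 + 3 = 4; M11 = 2·3 - 0·2 = 6 - 0 = 6; M22 = (-1)·3 - (-12)·0 = -3 - 0 = -3; M33 = (-1)·2 - (-15)·0 = -2 - 0 = -2; sum of minors = 1.
det A = (-1)·(2·3 - 0·2) - (-15)·(0·3 - 0·0) + (-12)·(0·2 - 2·0) = (-1)·6 - (-15)·0 + (-12)·0 = -6.
So p(s) = det(sI - A) = s^3 - 4s^2 + s + 6.
Rational-root test: any integer root divides 6. Testing small divisors, s = -1 works: p(-1) = -1 + (-4) + (-1) + 6 = 0, so (s + 1) is a factor.
Dividing, p(s) = (s + 1)(s^2 - 5s + 6).
Factor s^2 - 5s + 6: two numbers with sum 5 and product 6 are 3 and 2, so s^2 - 5s + 6 = (s - 3)(s - 2).
Hence p(s) = (s - 3) (s - 2) (s + 1), with roots -1, 2, 3.
At least one eigenvalue has non-negative real part, so the system is not asymptotically stable.

-1, 2, 3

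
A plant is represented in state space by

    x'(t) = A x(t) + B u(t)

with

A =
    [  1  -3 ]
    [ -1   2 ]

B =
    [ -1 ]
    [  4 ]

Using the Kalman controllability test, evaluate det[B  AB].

AB = [[-13], [9]]
Controllability matrix C = [B  AB] = [[-1, -13], [4, 9]]
det(C) = (-1)·9 - (-13)·4 = -9 - (-52) = 43
Since det(C) ≠ 0, rank(C) = 2 and the system is completely controllable.

43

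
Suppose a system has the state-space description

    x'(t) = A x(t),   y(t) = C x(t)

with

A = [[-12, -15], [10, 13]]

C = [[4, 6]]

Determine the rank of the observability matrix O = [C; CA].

CA = [[12, 18]]
Observability matrix O = [C; CA] = [[4, 6], [12, 18]]
Every row of O is a scalar multiple of row 1 = [4, 6] (multipliers 1, 3), so the rows span a one-dimensional space.
O ≠ 0, hence rank(O) = 1.
rank(O) = 1 < n = 2, so the pair (A, C) is not completely observable.

1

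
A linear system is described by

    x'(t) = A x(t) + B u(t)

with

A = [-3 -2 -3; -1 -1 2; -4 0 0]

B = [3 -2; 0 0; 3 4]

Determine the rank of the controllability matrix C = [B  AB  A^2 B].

AB = [[-18, -6], [3, 10], [-12, 8]]
A^2B = [[84, -26], [-9, 12], [72, 24]]
Controllability matrix C = [B  AB  A^2B] = [[3, -2, -18, -6, 84, -26], [0, 0, 3, 10, -9, 12], [3, 4, -12, 8, 72, 24]]
Take the 3×3 submatrix of C formed by columns 1, 2, 3: [[3, -2, -18], [0, 0, 3], [3, 4, -12]]. Its determinant is 3·(0·(-12) - 3·4) - (-2)·(0·(-12) - 3·3) + (-18)·(0·4 - 0·3) = 3·(-12) - (-2)·(-9) + (-18)·0 = -54 ≠ 0.
So rank(C) ≥ 3; since C has 3 rows, rank(C) = 3.
rank(C) = 3 = n, so the pair (A, B) is completely controllable.

3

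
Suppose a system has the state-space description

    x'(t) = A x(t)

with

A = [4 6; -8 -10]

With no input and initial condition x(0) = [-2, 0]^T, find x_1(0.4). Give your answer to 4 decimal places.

-2.3833

det(sI - A) = s^2 - (tr A)s + det A, with tr A = 4 + (-10) = -6 and det A = 4·(-10) - 6·(-8) = -40 - (-48) = 8.
So p(s) = det(sI - A) = s^2 + 6s + 8.
Factor s^2 + 6s + 8: two numbers with sum -6 and product 8 are -2 and -4, so s^2 + 6s + 8 = (s + 2)(s + 4).
Hence p(s) = (s + 2) (s + 4), with roots -4, -2.
The eigenvalues -4, -2 are distinct and real, so A is diagonalisable and x(t) = e^{At} x(0) = V diag(e^{λ_i t}) V^{-1} x(0), where the columns of V are the eigenvectors.
λ = -4: A - (-4)I = [[8, 6], [-8, -6]]. Row 1 gives 8·v1 + 6·v2 = 0, so take v_1 = [3, -4]^T.
λ = -2: A - (-2)I = [[6, 6], [-8, -8]]. Row 1 gives 6·v1 + 6·v2 = 0, so take v_2 = [1, -1]^T.
V = [v_1 v_2] = [[3, 1], [-4, -1]] has det V = 1, so V^{-1} = adj(V)/det V = [[-1, -1], [4, 3]].
Modal coordinates z(0) = V^{-1} x(0): (-1)·(-2) + (-1)·0 = 2; 4·(-2) + 3·0 = -8; so z(0) = [2, -8]^T.
x_1(t) = Σ_i (v_i)_1 · z_i(0) · e^{λ_i t} (row 1 of V times the modal terms).
x_1(0.4) = 3·2·e^{-4·0.4} + 1·(-8)·e^{-2·0.4} = 6·0.20189652 + (-8)·0.44932896 = -2.3833.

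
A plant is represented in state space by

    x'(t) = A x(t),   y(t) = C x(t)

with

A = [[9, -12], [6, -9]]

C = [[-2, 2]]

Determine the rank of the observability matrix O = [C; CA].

1

CA = [[-6, 6]]
Observability matrix O = [C; CA] = [[-2, 2], [-6, 6]]
Every row of O is a scalar multiple of row 1 = [-2, 2] (multipliers 1, 3), so the rows span a one-dimensional space.
O ≠ 0, hence rank(O) = 1.
rank(O) = 1 < n = 2, so the pair (A, C) is not completely observable.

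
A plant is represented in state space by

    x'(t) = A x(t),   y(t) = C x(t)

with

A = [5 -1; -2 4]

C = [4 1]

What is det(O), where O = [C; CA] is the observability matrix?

CA = [[18, 0]]
Observability matrix O = [C; CA] = [[4, 1], [18, 0]]
det(O) = 4·0 - 1·18 = 0 - 18 = -18
Since det(O) ≠ 0, rank(O) = 2 and the system is completely observable.

-18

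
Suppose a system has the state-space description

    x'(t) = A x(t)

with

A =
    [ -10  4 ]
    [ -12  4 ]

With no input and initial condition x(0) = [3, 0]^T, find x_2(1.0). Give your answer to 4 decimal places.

det(sI - A) = s^2 - (tr A)s + det A, with tr A = (-10) + 4 = -6 and det A = (-10)·4 - 4·(-12) = -40 - (-48) = 8.
So p(s) = det(sI - A) = s^2 + 6s + 8.
Factor s^2 + 6s + 8: two numbers with sum -6 and product 8 are -2 and -4, so s^2 + 6s + 8 = (s + 2)(s + 4).
Hence p(s) = (s + 2) (s + 4), with roots -4, -2.
The eigenvalues -4, -2 are distinct and real, so A is diagonalisable and x(t) = e^{At} x(0) = V diag(e^{λ_i t}) V^{-1} x(0), where the columns of V are the eigenvectors.
λ = -4: A - (-4)I = [[-6, 4], [-12, 8]]. Row 1 gives (-6)·v1 + 4·v2 = 0, so take v_1 = [-2, -3]^T.
λ = -2: A - (-2)I = [[-8, 4], [-12, 6]]. Row 1 gives (-8)·v1 + 4·v2 = 0, so take v_2 = [1, 2]^T.
V = [v_1 v_2] = [[-2, 1], [-3, 2]] has det V = -1, so V^{-1} = adj(V)/det V = [[-2, 1], [-3, 2]].
Modal coordinates z(0) = V^{-1} x(0): (-2)·3 + 1·0 = -6; (-3)·3 + 2·0 = -9; so z(0) = [-6, -9]^T.
x_2(t) = Σ_i (v_i)_2 · z_i(0) · e^{λ_i t} (row 2 of V times the modal terms).
x_2(1.0) = (-3)·(-6)·e^{-4·1.0} + 2·(-9)·e^{-2·1.0} = 18·0.01831564 + (-18)·0.13533528 = -2.1064.

-2.1064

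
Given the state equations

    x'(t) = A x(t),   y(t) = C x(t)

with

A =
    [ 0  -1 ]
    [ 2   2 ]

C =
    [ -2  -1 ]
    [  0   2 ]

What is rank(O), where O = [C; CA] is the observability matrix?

2

CA = [[-2, 0], [4, 4]]
Observability matrix O = [C; CA] = [[-2, -1], [0, 2], [-2, 0], [4, 4]]
Take the 2×2 submatrix of O formed by rows 1, 2: [[-2, -1], [0, 2]]. Its determinant is (-2)·2 - (-1)·0 = -4 - 0 = -4 ≠ 0.
So rank(O) ≥ 2; since O has 2 columns, rank(O) = 2.
rank(O) = 2 = n, so the pair (A, C) is completely observable.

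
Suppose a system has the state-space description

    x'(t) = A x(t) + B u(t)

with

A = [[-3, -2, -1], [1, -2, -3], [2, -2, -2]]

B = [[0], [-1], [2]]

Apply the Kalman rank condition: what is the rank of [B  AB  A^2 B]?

AB = [[0], [-4], [-2]]
A^2B = [[10], [14], [12]]
Controllability matrix C = [B  AB  A^2B] = [[0, 0, 10], [-1, -4, 14], [2, -2, 12]]
det(C) = 0·((-4)·12 - 14·(-2)) - 0·((-1)·12 - 14·2) + 10·((-1)·(-2) - (-4)·2) = 0·(-20) - 0·(-40) + 10·10 = 100 ≠ 0, so rank(C) = 3.
rank(C) = 3 = n, so the pair (A, B) is completely controllable.

3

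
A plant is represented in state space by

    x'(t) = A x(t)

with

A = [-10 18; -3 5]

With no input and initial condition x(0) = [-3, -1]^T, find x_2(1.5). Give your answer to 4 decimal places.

det(sI - A) = s^2 - (tr A)s + det A, with tr A = (-10) + 5 = -5 and det A = (-10)·5 - 18·(-3) = -50 - (-54) = 4.
So p(s) = det(sI - A) = s^2 + 5s + 4.
Factor s^2 + 5s + 4: two numbers with sum -5 and product 4 are -1 and -4, so s^2 + 5s + 4 = (s + 1)(s + 4).
Hence p(s) = (s + 1) (s + 4), with roots -4, -1.
The eigenvalues -4, -1 are distinct and real, so A is diagonalisable and x(t) = e^{At} x(0) = V diag(e^{λ_i t}) V^{-1} x(0), where the columns of V are the eigenvectors.
λ = -4: A - (-4)I = [[-6, 18], [-3, 9]]. Row 1 gives (-6)·v1 + 18·v2 = 0, so take v_1 = [3, 1]^T.
λ = -1: A - (-1)I = [[-9, 18], [-3, 6]]. Row 1 gives (-9)·v1 + 18·v2 = 0, so take v_2 = [-2, -1]^T.
V = [v_1 v_2] = [[3, -2], [1, -1]] has det V = -1, so V^{-1} = adj(V)/det V = [[1, -2], [1, -3]].
Modal coordinates z(0) = V^{-1} x(0): 1·(-3) + (-2)·(-1) = -1; 1·(-3) + (-3)·(-1) = 0; so z(0) = [-1, 0]^T.
x_2(t) = Σ_i (v_i)_2 · z_i(0) · e^{λ_i t} (row 2 of V times the modal terms).
x_2(1.5) = 1·(-1)·e^{-4·1.5} + (-1)·0·e^{-1·1.5} = (-1)·0.002479 + 0·0.223130 = -0.0025.

-0.0025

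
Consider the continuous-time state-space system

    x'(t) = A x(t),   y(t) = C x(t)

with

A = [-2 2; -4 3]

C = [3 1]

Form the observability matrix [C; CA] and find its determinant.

37

CA = [[-10, 9]]
Observability matrix O = [C; CA] = [[3, 1], [-10, 9]]
det(O) = 3·9 - 1·(-10) = 27 - (-10) = 37
Since det(O) ≠ 0, rank(O) = 2 and the system is completely observable.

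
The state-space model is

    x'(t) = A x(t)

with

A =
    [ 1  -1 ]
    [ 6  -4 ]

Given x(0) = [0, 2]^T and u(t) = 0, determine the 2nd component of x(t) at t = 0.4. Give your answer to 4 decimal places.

det(sI - A) = s^2 - (tr A)s + det A, with tr A = 1 + (-4) = -3 and det A = 1·(-4) - (-1)·6 = -4 - (-6) = 2.
So p(s) = det(sI - A) = s^2 + 3s + 2.
Factor s^2 + 3s + 2: two numbers with sum -3 and product 2 are -1 and -2, so s^2 + 3s + 2 = (s + 1)(s + 2).
Hence p(s) = (s + 1) (s + 2), with roots -2, -1.
The eigenvalues -2, -1 are distinct and real, so A is diagonalisable and x(t) = e^{At} x(0) = V diag(e^{λ_i t}) V^{-1} x(0), where the columns of V are the eigenvectors.
λ = -2: A - (-2)I = [[3, -1], [6, -2]]. Row 1 gives 3·v1 + (-1)·v2 = 0, so take v_1 = [1, 3]^T.
λ = -1: A - (-1)I = [[2, -1], [6, -3]]. Row 1 gives 2·v1 + (-1)·v2 = 0, so take v_2 = [1, 2]^T.
V = [v_1 v_2] = [[1, 1], [3, 2]] has det V = -1, so V^{-1} = adj(V)/det V = [[-2, 1], [3, -1]].
Modal coordinates z(0) = V^{-1} x(0): (-2)·0 + 1·2 = 2; 3·0 + (-1)·2 = -2; so z(0) = [2, -2]^T.
x_2(t) = Σ_i (v_i)_2 · z_i(0) · e^{λ_i t} (row 2 of V times the modal terms).
x_2(0.4) = 3·2·e^{-2·0.4} + 2·(-2)·e^{-1·0.4} = 6·0.449329 + (-4)·0.670320 = 0.0147.

0.0147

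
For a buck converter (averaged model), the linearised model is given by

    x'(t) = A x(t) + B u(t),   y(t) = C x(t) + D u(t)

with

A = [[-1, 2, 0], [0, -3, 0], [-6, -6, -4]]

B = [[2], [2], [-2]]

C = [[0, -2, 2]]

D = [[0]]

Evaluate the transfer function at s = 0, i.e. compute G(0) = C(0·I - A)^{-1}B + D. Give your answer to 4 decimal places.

G(0) = C(-A)^{-1}B + D = -C A^{-1} B + D.
det A = -12, so A^{-1} = (1/-12)·adj(A) = [[-1, -2/3, 0], [0, -1/3, 0], [3/2, 3/2, -1/4]]
A^{-1} B = [-10/3, -2/3, 13/2]^T
C A^{-1} B = 43/3
G(0) = D - C A^{-1} B = 0 - (43/3) = -43/3 ≈ -14.3333

-14.3333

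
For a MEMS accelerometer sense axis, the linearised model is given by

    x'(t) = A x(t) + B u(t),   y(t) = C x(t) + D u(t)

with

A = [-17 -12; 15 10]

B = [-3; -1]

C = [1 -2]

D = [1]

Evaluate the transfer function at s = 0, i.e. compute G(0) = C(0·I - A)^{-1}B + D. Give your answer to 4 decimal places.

G(0) = C(-A)^{-1}B + D = -C A^{-1} B + D.
det A = 10, so A^{-1} = (1/10)·adj(A) = [[1, 6/5], [-3/2, -17/10]]
A^{-1} B = [-21/5, 31/5]^T
C A^{-1} B = -83/5
G(0) = D - C A^{-1} B = 1 - (-83/5) = 88/5 ≈ 17.6000

17.6000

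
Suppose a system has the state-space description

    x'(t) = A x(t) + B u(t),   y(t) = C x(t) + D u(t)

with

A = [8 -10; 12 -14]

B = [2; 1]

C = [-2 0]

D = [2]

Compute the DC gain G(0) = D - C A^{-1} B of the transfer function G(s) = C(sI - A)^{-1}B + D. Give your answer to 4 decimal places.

-2.5000

G(0) = C(-A)^{-1}B + D = -C A^{-1} B + D.
det A = 8, so A^{-1} = (1/8)·adj(A) = [[-7/4, 5/4], [-3/2, 1]]
A^{-1} B = [-9/4, -2]^T
C A^{-1} B = 9/2
G(0) = D - C A^{-1} B = 2 - (9/2) = -5/2 ≈ -2.5000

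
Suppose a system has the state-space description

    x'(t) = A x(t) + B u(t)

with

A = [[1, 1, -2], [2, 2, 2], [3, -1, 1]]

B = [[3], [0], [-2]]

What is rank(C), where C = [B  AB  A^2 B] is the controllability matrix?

3

AB = [[7], [2], [7]]
A^2B = [[-5], [32], [26]]
Controllability matrix C = [B  AB  A^2B] = [[3, 7, -5], [0, 2, 32], [-2, 7, 26]]
det(C) = 3·(2·26 - 32·7) - 7·(0·26 - 32·(-2)) + (-5)·(0·7 - 2·(-2)) = 3·(-172) - 7·64 + (-5)·4 = -984 ≠ 0, so rank(C) = 3.
rank(C) = 3 = n, so the pair (A, B) is completely controllable.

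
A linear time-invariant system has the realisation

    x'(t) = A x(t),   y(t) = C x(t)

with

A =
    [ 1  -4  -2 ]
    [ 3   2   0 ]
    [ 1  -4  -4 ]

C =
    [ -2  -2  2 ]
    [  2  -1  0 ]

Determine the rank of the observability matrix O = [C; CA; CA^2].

CA = [[-6, -4, -4], [-1, -10, -4]]
CA^2 = [[-22, 32, 28], [-35, 0, 18]]
Observability matrix O = [C; CA; CA^2] = [[-2, -2, 2], [2, -1, 0], [-6, -4, -4], [-1, -10, -4], [-22, 32, 28], [-35, 0, 18]]
Take the 3×3 submatrix of O formed by rows 1, 2, 3: [[-2, -2, 2], [2, -1, 0], [-6, -4, -4]]. Its determinant is (-2)·((-1)·(-4) - 0·(-4)) - (-2)·(2·(-4) - 0·(-6)) + 2·(2·(-4) - (-1)·(-6)) = (-2)·4 - (-2)·(-8) + 2·(-14) = -52 ≠ 0.
So rank(O) ≥ 3; since O has 3 columns, rank(O) = 3.
rank(O) = 3 = n, so the pair (A, C) is completely observable.

3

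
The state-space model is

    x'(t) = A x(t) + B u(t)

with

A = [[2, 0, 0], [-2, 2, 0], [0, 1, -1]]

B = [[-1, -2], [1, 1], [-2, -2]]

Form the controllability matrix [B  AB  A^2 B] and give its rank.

3

AB = [[-2, -4], [4, 6], [3, 3]]
A^2B = [[-4, -8], [12, 20], [1, 3]]
Controllability matrix C = [B  AB  A^2B] = [[-1, -2, -2, -4, -4, -8], [1, 1, 4, 6, 12, 20], [-2, -2, 3, 3, 1, 3]]
Take the 3×3 submatrix of C formed by columns 1, 2, 3: [[-1, -2, -2], [1, 1, 4], [-2, -2, 3]]. Its determinant is (-1)·(1·3 - 4·(-2)) - (-2)·(1·3 - 4·(-2)) + (-2)·(1·(-2) - 1·(-2)) = (-1)·11 - (-2)·11 + (-2)·0 = 11 ≠ 0.
So rank(C) ≥ 3; since C has 3 rows, rank(C) = 3.
rank(C) = 3 = n, so the pair (A, B) is completely controllable.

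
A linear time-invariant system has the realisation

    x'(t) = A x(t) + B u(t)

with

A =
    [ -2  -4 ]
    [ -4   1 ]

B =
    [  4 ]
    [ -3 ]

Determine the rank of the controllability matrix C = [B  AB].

2

AB = [[4], [-19]]
Controllability matrix C = [B  AB] = [[4, 4], [-3, -19]]
det(C) = 4·(-19) - 4·(-3) = -76 - (-12) = -64 ≠ 0, so rank(C) = 2.
rank(C) = 2 = n, so the pair (A, B) is completely controllable.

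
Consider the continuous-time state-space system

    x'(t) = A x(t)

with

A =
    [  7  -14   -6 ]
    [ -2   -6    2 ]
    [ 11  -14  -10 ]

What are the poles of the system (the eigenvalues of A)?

-6, -4, 1

det(sI - A) = s^3 - (tr A)s^2 + (M11 + M22 + M33)s - det A, where Mii is the 2×2 principal minor of A obtained by deleting row i and column i.
tr A = 7 + (-6) + (-10) = -9; M11 = (-6)·(-10) - 2·(-14) = 60 - (-28) = 88; M22 = 7·(-10) - (-6)·11 = -70 - (-66) = -4; M33 = 7·(-6) - (-14)·(-2) = -42 - 28 = -70; sum of minors = 14.
det A = 7·((-6)·(-10) - 2·(-14)) - (-14)·((-2)·(-10) - 2·11) + (-6)·((-2)·(-14) - (-6)·11) = 7·88 - (-14)·(-2) + (-6)·94 = 24.
So p(s) = det(sI - A) = s^3 + 9s^2 + 14s - 24.
Rational-root test: any integer root divides -24. Testing small divisors, s = 1 works: p(1) = 1 + 9 + 14 + (-24) = 0, so (s - 1) is a factor.
Dividing, p(s) = (s - 1)(s^2 + 10s + 24).
Factor s^2 + 10s + 24: two numbers with sum -10 and product 24 are -4 and -6, so s^2 + 10s + 24 = (s + 4)(s + 6).
Hence p(s) = (s - 1) (s + 4) (s + 6), with roots -6, -4, 1.
At least one eigenvalue has non-negative real part, so the system is not asymptotically stable.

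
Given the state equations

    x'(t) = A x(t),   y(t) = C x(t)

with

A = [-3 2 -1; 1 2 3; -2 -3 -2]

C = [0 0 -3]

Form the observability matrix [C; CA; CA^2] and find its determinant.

CA = [[6, 9, 6]]
CA^2 = [[-21, 12, 9]]
Observability matrix O = [C; CA; CA^2] = [[0, 0, -3], [6, 9, 6], [-21, 12, 9]]
Expanding along the first row, det(O) = 0·(9·9 - 6·12) - 0·(6·9 - 6·(-21)) + (-3)·(6·12 - 9·(-21)) = 0·9 - 0·180 + (-3)·261 = -783
Since det(O) ≠ 0, rank(O) = 3 and the system is completely observable.

-783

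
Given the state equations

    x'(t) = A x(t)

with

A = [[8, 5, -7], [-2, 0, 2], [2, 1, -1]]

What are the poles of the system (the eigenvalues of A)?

det(sI - A) = s^3 - (tr A)s^2 + (M11 + M22 + M33)s - det A, where Mii is the 2×2 principal minor of A obtained by deleting row i and column i.
tr A = 8 + 0 + (-1) = 7; M11 = 0·(-1) - 2·1 = 0 - 2 = -2; M22 = 8·(-1) - (-7)·2 = -8 - (-14) = 6; M33 = 8·0 - 5·(-2) = 0 - (-10) = 10; sum of minors = 14.
det A = 8·(0·(-1) - 2·1) - 5·((-2)·(-1) - 2·2) + (-7)·((-2)·1 - 0·2) = 8·(-2) - 5·(-2) + (-7)·(-2) = 8.
So p(s) = det(sI - A) = s^3 - 7s^2 + 14s - 8.
Rational-root test: any integer root divides -8. Testing small divisors, s = 1 works: p(1) = 1 + (-7) + 14 + (-8) = 0, so (s - 1) is a factor.
Dividing, p(s) = (s - 1)(s^2 - 6s + 8).
Factor s^2 - 6s + 8: two numbers with sum 6 and product 8 are 4 and 2, so s^2 - 6s + 8 = (s - 4)(s - 2).
Hence p(s) = (s - 4) (s - 2) (s - 1), with roots 1, 2, 4.
At least one eigenvalue has non-negative real part, so the system is not asymptotically stable.

1, 2, 4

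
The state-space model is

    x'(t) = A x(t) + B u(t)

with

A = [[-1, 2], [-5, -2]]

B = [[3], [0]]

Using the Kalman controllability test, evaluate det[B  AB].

AB = [[-3], [-15]]
Controllability matrix C = [B  AB] = [[3, -3], [0, -15]]
det(C) = 3·(-15) - (-3)·0 = -45 - 0 = -45
Since det(C) ≠ 0, rank(C) = 2 and the system is completely controllable.

-45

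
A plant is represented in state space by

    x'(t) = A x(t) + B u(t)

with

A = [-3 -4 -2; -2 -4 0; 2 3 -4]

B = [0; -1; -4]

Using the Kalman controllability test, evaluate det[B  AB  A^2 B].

1494

AB = [[12], [4], [13]]
A^2B = [[-78], [-40], [-16]]
Controllability matrix C = [B  AB  A^2B] = [[0, 12, -78], [-1, 4, -40], [-4, 13, -16]]
Expanding along the first row, det(C) = 0·(4·(-16) - (-40)·13) - 12·((-1)·(-16) - (-40)·(-4)) + (-78)·((-1)·13 - 4·(-4)) = 0·456 - 12·(-144) + (-78)·3 = 1494
Since det(C) ≠ 0, rank(C) = 3 and the system is completely controllable.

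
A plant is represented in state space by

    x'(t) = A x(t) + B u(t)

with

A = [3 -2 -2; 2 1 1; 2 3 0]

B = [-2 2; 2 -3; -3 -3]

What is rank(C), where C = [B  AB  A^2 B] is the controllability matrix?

AB = [[-4, 18], [-5, -2], [2, -5]]
A^2B = [[-6, 68], [-11, 29], [-23, 30]]
Controllability matrix C = [B  AB  A^2B] = [[-2, 2, -4, 18, -6, 68], [2, -3, -5, -2, -11, 29], [-3, -3, 2, -5, -23, 30]]
Take the 3×3 submatrix of C formed by columns 1, 2, 3: [[-2, 2, -4], [2, -3, -5], [-3, -3, 2]]. Its determinant is (-2)·((-3)·2 - (-5)·(-3)) - 2·(2·2 - (-5)·(-3)) + (-4)·(2·(-3) - (-3)·(-3)) = (-2)·(-21) - 2·(-11) + (-4)·(-15) = 124 ≠ 0.
So rank(C) ≥ 3; since C has 3 rows, rank(C) = 3.
rank(C) = 3 = n, so the pair (A, B) is completely controllable.

3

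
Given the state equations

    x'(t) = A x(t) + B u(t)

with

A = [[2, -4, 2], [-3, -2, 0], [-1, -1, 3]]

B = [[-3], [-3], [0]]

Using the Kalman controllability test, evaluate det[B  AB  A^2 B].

AB = [[6], [15], [6]]
A^2B = [[-36], [-48], [-3]]
Controllability matrix C = [B  AB  A^2B] = [[-3, 6, -36], [-3, 15, -48], [0, 6, -3]]
Expanding along the first row, det(C) = (-3)·(15·(-3) - (-48)·6) - 6·((-3)·(-3) - (-48)·0) + (-36)·((-3)·6 - 15·0) = (-3)·243 - 6·9 + (-36)·(-18) = -135
Since det(C) ≠ 0, rank(C) = 3 and the system is completely controllable.

-135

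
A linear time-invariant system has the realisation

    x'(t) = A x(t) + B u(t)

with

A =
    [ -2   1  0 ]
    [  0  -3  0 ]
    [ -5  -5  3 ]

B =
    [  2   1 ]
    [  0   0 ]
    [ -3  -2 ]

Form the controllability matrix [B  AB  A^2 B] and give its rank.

AB = [[-4, -2], [0, 0], [-19, -11]]
A^2B = [[8, 4], [0, 0], [-37, -23]]
Controllability matrix C = [B  AB  A^2B] = [[2, 1, -4, -2, 8, 4], [0, 0, 0, 0, 0, 0], [-3, -2, -19, -11, -37, -23]]
Row 2 of C is identically zero, so rank(C) ≤ 2.
The 2×2 minor from rows 1, 3, columns 1, 2 is 2·(-2) - 1·(-3) = -4 - (-3) = -1 ≠ 0, so rank(C) = 2.
rank(C) = 2 < n = 3, so the pair (A, B) is not completely controllable.

2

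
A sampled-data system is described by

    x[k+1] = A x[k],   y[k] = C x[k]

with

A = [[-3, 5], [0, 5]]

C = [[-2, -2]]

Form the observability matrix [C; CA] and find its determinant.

52

CA = [[6, -20]]
Observability matrix O = [C; CA] = [[-2, -2], [6, -20]]
det(O) = (-2)·(-20) - (-2)·6 = 40 - (-12) = 52
Since det(O) ≠ 0, rank(O) = 2 and the system is completely observable.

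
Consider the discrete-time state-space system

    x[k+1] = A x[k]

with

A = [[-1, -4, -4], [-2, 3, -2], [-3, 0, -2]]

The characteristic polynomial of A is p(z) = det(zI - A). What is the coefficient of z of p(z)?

-27

Expand det(zI - A) for the 3×3 matrix.
p(z) = z^3 - 27z + 38.
(Check: constant term = det(-A) = (-1)^3 det A = 38; coefficient of z^2 = -tr A = 0.)
The coefficient of z is -27.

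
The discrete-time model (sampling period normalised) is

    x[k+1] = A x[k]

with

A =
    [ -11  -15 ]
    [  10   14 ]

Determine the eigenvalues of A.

det(zI - A) = z^2 - (tr A)z + det A, with tr A = (-11) + 14 = 3 and det A = (-11)·14 - (-15)·10 = -154 - (-150) = -4.
So p(z) = det(zI - A) = z^2 - 3z - 4.
Factor z^2 - 3z - 4: two numbers with sum 3 and product -4 are 4 and -1, so z^2 - 3z - 4 = (z - 4)(z + 1).
Hence p(z) = (z - 4) (z + 1), with roots -1, 4.

-1, 4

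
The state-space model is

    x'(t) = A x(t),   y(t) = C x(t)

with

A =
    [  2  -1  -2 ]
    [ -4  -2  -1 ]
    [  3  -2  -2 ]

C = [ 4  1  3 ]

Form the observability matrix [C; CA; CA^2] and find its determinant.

CA = [[13, -12, -15]]
CA^2 = [[29, 41, 16]]
Observability matrix O = [C; CA; CA^2] = [[4, 1, 3], [13, -12, -15], [29, 41, 16]]
Expanding along the first row, det(O) = 4·((-12)·16 - (-15)·41) - 1·(13·16 - (-15)·29) + 3·(13·41 - (-12)·29) = 4·423 - 1·643 + 3·881 = 3692
Since det(O) ≠ 0, rank(O) = 3 and the system is completely observable.

3692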